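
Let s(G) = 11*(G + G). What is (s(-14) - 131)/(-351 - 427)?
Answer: 439/778 ≈ 0.56427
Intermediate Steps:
s(G) = 22*G (s(G) = 11*(2*G) = 22*G)
(s(-14) - 131)/(-351 - 427) = (22*(-14) - 131)/(-351 - 427) = (-308 - 131)/(-778) = -439*(-1/778) = 439/778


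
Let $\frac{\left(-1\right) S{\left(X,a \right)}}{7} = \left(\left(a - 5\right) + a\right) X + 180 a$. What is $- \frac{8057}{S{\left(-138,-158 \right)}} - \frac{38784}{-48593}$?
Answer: $\frac{670967215}{770587794} \approx 0.87072$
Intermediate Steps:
$S{\left(X,a \right)} = - 1260 a - 7 X \left(-5 + 2 a\right)$ ($S{\left(X,a \right)} = - 7 \left(\left(\left(a - 5\right) + a\right) X + 180 a\right) = - 7 \left(\left(\left(-5 + a\right) + a\right) X + 180 a\right) = - 7 \left(\left(-5 + 2 a\right) X + 180 a\right) = - 7 \left(X \left(-5 + 2 a\right) + 180 a\right) = - 7 \left(180 a + X \left(-5 + 2 a\right)\right) = - 1260 a - 7 X \left(-5 + 2 a\right)$)
$- \frac{8057}{S{\left(-138,-158 \right)}} - \frac{38784}{-48593} = - \frac{8057}{\left(-1260\right) \left(-158\right) + 35 \left(-138\right) - \left(-1932\right) \left(-158\right)} - \frac{38784}{-48593} = - \frac{8057}{199080 - 4830 - 305256} - - \frac{38784}{48593} = - \frac{8057}{-111006} + \frac{38784}{48593} = \left(-8057\right) \left(- \frac{1}{111006}\right) + \frac{38784}{48593} = \frac{1151}{15858} + \frac{38784}{48593} = \frac{670967215}{770587794}$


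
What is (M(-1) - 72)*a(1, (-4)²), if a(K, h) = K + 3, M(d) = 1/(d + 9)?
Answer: -575/2 ≈ -287.50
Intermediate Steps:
M(d) = 1/(9 + d)
a(K, h) = 3 + K
(M(-1) - 72)*a(1, (-4)²) = (1/(9 - 1) - 72)*(3 + 1) = (1/8 - 72)*4 = (⅛ - 72)*4 = -575/8*4 = -575/2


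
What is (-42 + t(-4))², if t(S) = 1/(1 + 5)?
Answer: 63001/36 ≈ 1750.0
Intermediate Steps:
t(S) = ⅙ (t(S) = 1/6 = ⅙)
(-42 + t(-4))² = (-42 + ⅙)² = (-251/6)² = 63001/36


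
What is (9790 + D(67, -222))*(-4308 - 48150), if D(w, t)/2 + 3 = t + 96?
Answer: -500029656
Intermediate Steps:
D(w, t) = 186 + 2*t (D(w, t) = -6 + 2*(t + 96) = -6 + 2*(96 + t) = -6 + (192 + 2*t) = 186 + 2*t)
(9790 + D(67, -222))*(-4308 - 48150) = (9790 + (186 + 2*(-222)))*(-4308 - 48150) = (9790 + (186 - 444))*(-52458) = (9790 - 258)*(-52458) = 9532*(-52458) = -500029656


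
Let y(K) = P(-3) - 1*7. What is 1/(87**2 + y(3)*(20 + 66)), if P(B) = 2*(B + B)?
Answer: 1/5935 ≈ 0.00016849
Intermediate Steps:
P(B) = 4*B (P(B) = 2*(2*B) = 4*B)
y(K) = -19 (y(K) = 4*(-3) - 1*7 = -12 - 7 = -19)
1/(87**2 + y(3)*(20 + 66)) = 1/(87**2 - 19*(20 + 66)) = 1/(7569 - 19*86) = 1/(7569 - 1634) = 1/5935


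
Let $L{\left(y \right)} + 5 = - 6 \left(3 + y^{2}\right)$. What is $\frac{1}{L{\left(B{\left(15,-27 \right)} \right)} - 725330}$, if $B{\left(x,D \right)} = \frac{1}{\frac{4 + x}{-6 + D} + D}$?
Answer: $- \frac{414050}{300332412917} \approx -1.3786 \cdot 10^{-6}$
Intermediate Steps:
$B{\left(x,D \right)} = \frac{1}{D + \frac{4 + x}{-6 + D}}$ ($B{\left(x,D \right)} = \frac{1}{\frac{4 + x}{-6 + D} + D} = \frac{1}{D + \frac{4 + x}{-6 + D}}$)
$L{\left(y \right)} = -23 - 6 y^{2}$ ($L{\left(y \right)} = -5 - 6 \left(3 + y^{2}\right) = -5 - \left(18 + 6 y^{2}\right) = -23 - 6 y^{2}$)
$\frac{1}{L{\left(B{\left(15,-27 \right)} \right)} - 725330} = \frac{1}{\left(-23 - 6 \left(\frac{-6 - 27}{4 + 15 + \left(-27\right)^{2} - -162}\right)^{2}\right) - 725330} = \frac{1}{\left(-23 - 6 \left(\frac{1}{4 + 15 + 729 + 162} \left(-33\right)\right)^{2}\right) - 725330} = \frac{1}{\left(-23 - 6 \left(\frac{1}{910} \left(-33\right)\right)^{2}\right) - 725330} = \frac{1}{\left(-23 - 6 \left(- \frac{33}{910}\right)^{2}\right) - 725330} = \frac{1}{\left(-23 - \frac{3267}{414050}\right) - 725330} = \frac{1}{- \frac{9526417}{414050} - 725330} = \frac{1}{- \frac{300332412917}{414050}} = - \frac{414050}{300332412917}$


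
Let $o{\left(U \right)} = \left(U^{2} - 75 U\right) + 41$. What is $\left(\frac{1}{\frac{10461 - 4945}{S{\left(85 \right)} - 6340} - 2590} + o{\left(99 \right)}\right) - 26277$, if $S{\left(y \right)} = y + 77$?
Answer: $- \frac{190957977569}{8003268} \approx -23860.0$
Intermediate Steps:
$S{\left(y \right)} = 77 + y$
$o{\left(U \right)} = 41 + U^{2} - 75 U$
$\left(\frac{1}{\frac{10461 - 4945}{S{\left(85 \right)} - 6340} - 2590} + o{\left(99 \right)}\right) - 26277 = \left(\frac{1}{\frac{10461 - 4945}{\left(77 + 85\right) - 6340} - 2590} + \left(41 + 99^{2} - 7425\right)\right) - 26277 = \left(\frac{1}{\frac{5516}{162 - 6340} - 2590} + \left(41 + 9801 - 7425\right)\right) - 26277 = \left(\frac{1}{\frac{5516}{-6178} - 2590} + 2417\right) - 26277 = \left(\frac{1}{5516 \left(- \frac{1}{6178}\right) - 2590} + 2417\right) - 26277 = \left(\frac{1}{- \frac{2758}{3089} - 2590} + 2417\right) - 26277 = \left(\frac{1}{- \frac{8003268}{3089}} + 2417\right) - 26277 = \left(- \frac{3089}{8003268} + 2417\right) - 26277 = \frac{19343895667}{8003268} - 26277 = - \frac{190957977569}{8003268}$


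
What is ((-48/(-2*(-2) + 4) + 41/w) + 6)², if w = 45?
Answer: 1681/2025 ≈ 0.83012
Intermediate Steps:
((-48/(-2*(-2) + 4) + 41/w) + 6)² = ((-48/(-2*(-2) + 4) + 41/45) + 6)² = ((-48/(4 + 4) + 41*(1/45)) + 6)² = ((-48/8 + 41/45) + 6)² = ((-48*⅛ + 41/45) + 6)² = ((-6 + 41/45) + 6)² = (-229/45 + 6)² = (41/45)² = 1681/2025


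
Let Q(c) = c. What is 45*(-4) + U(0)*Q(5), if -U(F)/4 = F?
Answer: -180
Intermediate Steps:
U(F) = -4*F
45*(-4) + U(0)*Q(5) = 45*(-4) - 4*0*5 = -180 + 0*5 = -180 + 0 = -180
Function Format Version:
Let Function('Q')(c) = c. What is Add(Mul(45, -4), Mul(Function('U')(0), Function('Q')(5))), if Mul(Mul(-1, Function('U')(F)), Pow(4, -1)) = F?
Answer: -180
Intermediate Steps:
Function('U')(F) = Mul(-4, F)
Add(Mul(45, -4), Mul(Function('U')(0), Function('Q')(5))) = Add(Mul(45, -4), Mul(Mul(-4, 0), 5)) = Add(-180, Mul(0, 5)) = Add(-180, 0) = -180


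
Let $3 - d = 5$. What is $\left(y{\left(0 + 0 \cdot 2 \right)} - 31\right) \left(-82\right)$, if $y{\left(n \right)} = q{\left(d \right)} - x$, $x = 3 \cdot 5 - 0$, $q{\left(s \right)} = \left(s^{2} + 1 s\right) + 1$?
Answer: $3526$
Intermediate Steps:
$d = -2$ ($d = 3 - 5 = -2$)
$q{\left(s \right)} = 1 + s + s^{2}$ ($q{\left(s \right)} = \left(s^{2} + s\right) + 1 = \left(s + s^{2}\right) + 1 = 1 + s + s^{2}$)
$x = 15$ ($x = 15 + 0 = 15$)
$y{\left(n \right)} = -12$ ($y{\left(n \right)} = \left(1 - 2 + \left(-2\right)^{2}\right) - 15 = \left(1 - 2 + 4\right) - 15 = 3 - 15 = -12$)
$\left(y{\left(0 + 0 \cdot 2 \right)} - 31\right) \left(-82\right) = \left(-12 - 31\right) \left(-82\right) = \left(-43\right) \left(-82\right) = 3526$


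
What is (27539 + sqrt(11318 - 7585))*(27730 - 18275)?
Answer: 260381245 + 9455*sqrt(3733) ≈ 2.6096e+8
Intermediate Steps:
(27539 + sqrt(11318 - 7585))*(27730 - 18275) = (27539 + sqrt(3733))*9455 = 260381245 + 9455*sqrt(3733)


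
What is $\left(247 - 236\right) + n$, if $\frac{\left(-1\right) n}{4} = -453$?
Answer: $1823$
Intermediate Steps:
$n = 1812$ ($n = \left(-4\right) \left(-453\right) = 1812$)
$\left(247 - 236\right) + n = \left(247 - 236\right) + 1812 = 11 + 1812 = 1823$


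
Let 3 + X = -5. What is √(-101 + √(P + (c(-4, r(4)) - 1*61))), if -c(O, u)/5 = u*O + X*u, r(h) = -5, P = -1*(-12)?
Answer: √(-101 + I*√349) ≈ 0.92552 + 10.092*I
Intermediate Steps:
X = -8 (X = -3 - 5 = -8)
P = 12
c(O, u) = 40*u - 5*O*u (c(O, u) = -5*(u*O - 8*u) = -5*(O*u - 8*u) = -5*(-8*u + O*u) = 40*u - 5*O*u)
√(-101 + √(P + (c(-4, r(4)) - 1*61))) = √(-101 + √(12 + (5*(-5)*(8 - 1*(-4)) - 1*61))) = √(-101 + √(12 + (5*(-5)*(8 + 4) - 61))) = √(-101 + √(12 + (5*(-5)*12 - 61))) = √(-101 + √(12 + (-300 - 61))) = √(-101 + √(12 - 361)) = √(-101 + √(-349)) = √(-101 + I*√349)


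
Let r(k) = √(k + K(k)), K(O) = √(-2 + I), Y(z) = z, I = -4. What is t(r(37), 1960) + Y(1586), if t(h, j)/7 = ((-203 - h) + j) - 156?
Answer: 12793 - 7*√(37 + I*√6) ≈ 12750.0 - 1.4087*I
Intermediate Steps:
K(O) = I*√6 (K(O) = √(-2 - 4) = √(-6) = I*√6)
r(k) = √(k + I*√6)
t(h, j) = -2513 - 7*h + 7*j (t(h, j) = 7*(((-203 - h) + j) - 156) = 7*((-203 + j - h) - 156) = 7*(-359 + j - h) = -2513 - 7*h + 7*j)
t(r(37), 1960) + Y(1586) = (-2513 - 7*√(37 + I*√6) + 7*1960) + 1586 = (-2513 - 7*√(37 + I*√6) + 13720) + 1586 = (11207 - 7*√(37 + I*√6)) + 1586 = 12793 - 7*√(37 + I*√6)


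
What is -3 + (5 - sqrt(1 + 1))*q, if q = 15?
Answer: 72 - 15*sqrt(2) ≈ 50.787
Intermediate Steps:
-3 + (5 - sqrt(1 + 1))*q = -3 + (5 - sqrt(1 + 1))*15 = -3 + (5 - sqrt(2))*15 = -3 + (75 - 15*sqrt(2)) = 72 - 15*sqrt(2)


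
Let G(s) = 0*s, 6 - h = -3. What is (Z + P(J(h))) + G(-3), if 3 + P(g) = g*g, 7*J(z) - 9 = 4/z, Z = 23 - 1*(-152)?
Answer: 689893/3969 ≈ 173.82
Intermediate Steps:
h = 9 (h = 6 - 1*(-3) = 6 + 3 = 9)
Z = 175 (Z = 23 + 152 = 175)
J(z) = 9/7 + 4/(7*z) (J(z) = 9/7 + (4/z)/7 = 9/7 + 4/(7*z))
G(s) = 0
P(g) = -3 + g**2 (P(g) = -3 + g*g = -3 + g**2)
(Z + P(J(h))) + G(-3) = (175 + (-3 + ((1/7)*(4 + 9*9)/9)**2)) + 0 = (175 + (-3 + ((1/7)*(1/9)*(4 + 81))**2)) + 0 = (175 + (-3 + ((1/7)*(1/9)*85)**2)) + 0 = (175 + (-3 + (85/63)**2)) + 0 = (175 + (-3 + 7225/3969)) + 0 = (175 - 4682/3969) + 0 = 689893/3969 + 0 = 689893/3969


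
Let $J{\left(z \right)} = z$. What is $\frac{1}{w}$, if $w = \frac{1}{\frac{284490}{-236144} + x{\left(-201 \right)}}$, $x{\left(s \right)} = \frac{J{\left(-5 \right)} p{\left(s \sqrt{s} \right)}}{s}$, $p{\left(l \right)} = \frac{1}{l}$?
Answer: $- \frac{142245}{118072} + \frac{5 i \sqrt{201}}{8120601} \approx -1.2047 + 8.7293 \cdot 10^{-6} i$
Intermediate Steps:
$x{\left(s \right)} = - \frac{5}{s^{\frac{5}{2}}}$ ($x{\left(s \right)} = \frac{\left(-5\right) \frac{1}{s \sqrt{s}}}{s} = \frac{\left(-5\right) \frac{1}{s^{\frac{3}{2}}}}{s} = - \frac{5}{s^{\frac{5}{2}}}$)
$w = \frac{1}{- \frac{142245}{118072} + \frac{5 i \sqrt{201}}{8120601}}$ ($w = \frac{1}{\frac{284490}{-236144} - \frac{5}{40401 i \sqrt{201}}} = \frac{1}{284490 \left(- \frac{1}{236144}\right) - 5 \left(- \frac{i \sqrt{201}}{8120601}\right)} = \frac{1}{- \frac{142245}{118072} + \frac{5 i \sqrt{201}}{8120601}} \approx -0.83006 - 6.0 \cdot 10^{-6} i$)
$\frac{1}{w} = \frac{1}{- \frac{1102032016984760558328}{1327652146692081718925} - \frac{563230227230784 i \sqrt{201}}{1327652146692081718925}}$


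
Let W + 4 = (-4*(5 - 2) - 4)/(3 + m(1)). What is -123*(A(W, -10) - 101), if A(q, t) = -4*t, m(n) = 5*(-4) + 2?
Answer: 7503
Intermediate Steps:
m(n) = -18 (m(n) = -20 + 2 = -18)
W = -44/15 (W = -4 + (-4*(5 - 2) - 4)/(3 - 18) = -4 + (-4*3 - 4)/(-15) = -4 + (-12 - 4)*(-1/15) = -4 - 16*(-1/15) = -4 + 16/15 = -44/15 ≈ -2.9333)
-123*(A(W, -10) - 101) = -123*(-4*(-10) - 101) = -123*(40 - 101) = -123*(-61) = 7503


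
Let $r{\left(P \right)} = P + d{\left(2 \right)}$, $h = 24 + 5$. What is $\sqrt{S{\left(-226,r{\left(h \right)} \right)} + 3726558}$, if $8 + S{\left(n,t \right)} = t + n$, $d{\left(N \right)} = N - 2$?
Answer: $\sqrt{3726353} \approx 1930.4$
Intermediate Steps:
$d{\left(N \right)} = -2 + N$ ($d{\left(N \right)} = N - 2 = -2 + N$)
$h = 29$
$r{\left(P \right)} = P$ ($r{\left(P \right)} = P + \left(-2 + 2\right) = P + 0 = P$)
$S{\left(n,t \right)} = -8 + n + t$ ($S{\left(n,t \right)} = -8 + \left(t + n\right) = -8 + \left(n + t\right) = -8 + n + t$)
$\sqrt{S{\left(-226,r{\left(h \right)} \right)} + 3726558} = \sqrt{\left(-8 - 226 + 29\right) + 3726558} = \sqrt{-205 + 3726558} = \sqrt{3726353}$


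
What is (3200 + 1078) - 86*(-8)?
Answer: 4966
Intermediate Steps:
(3200 + 1078) - 86*(-8) = 4278 + 688 = 4966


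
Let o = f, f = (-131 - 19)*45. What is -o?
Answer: 6750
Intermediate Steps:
f = -6750 (f = -150*45 = -6750)
o = -6750
-o = -1*(-6750) = 6750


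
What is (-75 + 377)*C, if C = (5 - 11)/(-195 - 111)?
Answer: 302/51 ≈ 5.9216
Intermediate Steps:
C = 1/51 (C = -6/(-306) = -6*(-1/306) = 1/51 ≈ 0.019608)
(-75 + 377)*C = (-75 + 377)*(1/51) = 302*(1/51) = 302/51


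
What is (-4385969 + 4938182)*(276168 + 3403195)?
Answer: 2031792080319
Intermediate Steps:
(-4385969 + 4938182)*(276168 + 3403195) = 552213*3679363 = 2031792080319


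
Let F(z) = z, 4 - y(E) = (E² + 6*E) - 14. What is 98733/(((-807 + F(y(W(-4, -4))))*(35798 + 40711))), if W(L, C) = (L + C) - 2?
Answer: -32911/21141987 ≈ -0.0015567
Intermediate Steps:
W(L, C) = -2 + C + L (W(L, C) = (C + L) - 2 = -2 + C + L)
y(E) = 18 - E² - 6*E (y(E) = 4 - ((E² + 6*E) - 14) = 4 - (-14 + E² + 6*E) = 4 + (14 - E² - 6*E) = 18 - E² - 6*E)
98733/(((-807 + F(y(W(-4, -4))))*(35798 + 40711))) = 98733/(((-807 + (18 - (-2 - 4 - 4)² - 6*(-2 - 4 - 4)))*(35798 + 40711))) = 98733/(((-807 + (18 - 1*(-10)² - 6*(-10)))*76509)) = 98733/(((-807 + (18 - 1*100 + 60))*76509)) = 98733/(((-807 + (18 - 100 + 60))*76509)) = 98733/(((-807 - 22)*76509)) = 98733/((-829*76509)) = 98733/(-63425961) = 98733*(-1/63425961) = -32911/21141987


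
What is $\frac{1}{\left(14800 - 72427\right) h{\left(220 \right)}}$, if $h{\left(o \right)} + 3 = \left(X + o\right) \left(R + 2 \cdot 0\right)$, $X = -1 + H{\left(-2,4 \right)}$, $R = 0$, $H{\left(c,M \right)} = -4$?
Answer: $\frac{1}{172881} \approx 5.7843 \cdot 10^{-6}$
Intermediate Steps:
$X = -5$ ($X = -1 - 4 = -5$)
$h{\left(o \right)} = -3$ ($h{\left(o \right)} = -3 + \left(-5 + o\right) \left(0 + 2 \cdot 0\right) = -3 + \left(-5 + o\right) \left(0 + 0\right) = -3 + \left(-5 + o\right) 0 = -3 + 0 = -3$)
$\frac{1}{\left(14800 - 72427\right) h{\left(220 \right)}} = \frac{1}{\left(14800 - 72427\right) \left(-3\right)} = \frac{1}{-57627} \left(- \frac{1}{3}\right) = \left(- \frac{1}{57627}\right) \left(- \frac{1}{3}\right) = \frac{1}{172881}$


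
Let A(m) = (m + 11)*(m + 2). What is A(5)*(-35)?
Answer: -3920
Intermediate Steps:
A(m) = (2 + m)*(11 + m) (A(m) = (11 + m)*(2 + m) = (2 + m)*(11 + m))
A(5)*(-35) = (22 + 5² + 13*5)*(-35) = (22 + 25 + 65)*(-35) = 112*(-35) = -3920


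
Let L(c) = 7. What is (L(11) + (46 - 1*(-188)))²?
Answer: 58081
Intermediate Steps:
(L(11) + (46 - 1*(-188)))² = (7 + (46 - 1*(-188)))² = (7 + (46 + 188))² = (7 + 234)² = 241² = 58081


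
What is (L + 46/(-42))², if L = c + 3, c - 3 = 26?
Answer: 421201/441 ≈ 955.10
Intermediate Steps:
c = 29 (c = 3 + 26 = 29)
L = 32 (L = 29 + 3 = 32)
(L + 46/(-42))² = (32 + 46/(-42))² = (32 + 46*(-1/42))² = (32 - 23/21)² = (649/21)² = 421201/441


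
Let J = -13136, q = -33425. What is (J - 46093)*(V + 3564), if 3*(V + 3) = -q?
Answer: -870824244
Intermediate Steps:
V = 33416/3 (V = -3 + (-1*(-33425))/3 = -3 + (⅓)*33425 = -3 + 33425/3 = 33416/3 ≈ 11139.)
(J - 46093)*(V + 3564) = (-13136 - 46093)*(33416/3 + 3564) = -59229*44108/3 = -870824244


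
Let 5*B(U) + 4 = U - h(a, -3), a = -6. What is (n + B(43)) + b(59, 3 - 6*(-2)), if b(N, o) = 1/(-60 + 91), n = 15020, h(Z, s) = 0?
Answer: 2329314/155 ≈ 15028.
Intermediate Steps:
B(U) = -4/5 + U/5 (B(U) = -4/5 + (U - 1*0)/5 = -4/5 + (U + 0)/5 = -4/5 + U/5)
b(N, o) = 1/31
(n + B(43)) + b(59, 3 - 6*(-2)) = (15020 + (-4/5 + (1/5)*43)) + 1/31 = (15020 + (-4/5 + 43/5)) + 1/31 = (15020 + 39/5) + 1/31 = 75139/5 + 1/31 = 2329314/155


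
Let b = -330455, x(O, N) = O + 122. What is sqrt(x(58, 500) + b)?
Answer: 5*I*sqrt(13211) ≈ 574.7*I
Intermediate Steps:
x(O, N) = 122 + O
sqrt(x(58, 500) + b) = sqrt((122 + 58) - 330455) = sqrt(180 - 330455) = sqrt(-330275) = 5*I*sqrt(13211)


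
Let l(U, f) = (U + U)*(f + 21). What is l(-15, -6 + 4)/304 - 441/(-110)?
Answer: 939/440 ≈ 2.1341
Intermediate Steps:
l(U, f) = 2*U*(21 + f) (l(U, f) = (2*U)*(21 + f) = 2*U*(21 + f))
l(-15, -6 + 4)/304 - 441/(-110) = (2*(-15)*(21 + (-6 + 4)))/304 - 441/(-110) = (2*(-15)*(21 - 2))*(1/304) - 441*(-1/110) = (2*(-15)*19)*(1/304) + 441/110 = -570*1/304 + 441/110 = -15/8 + 441/110 = 939/440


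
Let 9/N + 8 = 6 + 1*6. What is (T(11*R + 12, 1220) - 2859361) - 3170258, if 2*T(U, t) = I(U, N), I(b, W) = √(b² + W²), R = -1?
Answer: -6029619 + √97/8 ≈ -6.0296e+6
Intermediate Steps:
N = 9/4 (N = 9/(-8 + (6 + 1*6)) = 9/(-8 + (6 + 6)) = 9/(-8 + 12) = 9/4 ≈ 2.2500)
I(b, W) = √(W² + b²)
T(U, t) = √(81/16 + U²)/2 (T(U, t) = √((9/4)² + U²)/2 = √(81/16 + U²)/2)
(T(11*R + 12, 1220) - 2859361) - 3170258 = (√(81 + 16*(11*(-1) + 12)²)/8 - 2859361) - 3170258 = (√(81 + 16*(-11 + 12)²)/8 - 2859361) - 3170258 = (√(81 + 16*1²)/8 - 2859361) - 3170258 = (√(81 + 16*1)/8 - 2859361) - 3170258 = (√(81 + 16)/8 - 2859361) - 3170258 = (√97/8 - 2859361) - 3170258 = (-2859361 + √97/8) - 3170258 = -6029619 + √97/8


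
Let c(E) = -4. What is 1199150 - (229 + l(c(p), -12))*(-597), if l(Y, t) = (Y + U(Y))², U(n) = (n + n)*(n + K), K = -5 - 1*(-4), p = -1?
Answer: 2109575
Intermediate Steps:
K = -1 (K = -5 + 4 = -1)
U(n) = 2*n*(-1 + n) (U(n) = (n + n)*(n - 1) = (2*n)*(-1 + n) = 2*n*(-1 + n))
l(Y, t) = (Y + 2*Y*(-1 + Y))²
1199150 - (229 + l(c(p), -12))*(-597) = 1199150 - (229 + (-4)²*(-1 + 2*(-4))²)*(-597) = 1199150 - (229 + 16*(-1 - 8)²)*(-597) = 1199150 - (229 + 16*(-9)²)*(-597) = 1199150 - (229 + 16*81)*(-597) = 1199150 - (229 + 1296)*(-597) = 1199150 - 1525*(-597) = 1199150 - 1*(-910425) = 1199150 + 910425 = 2109575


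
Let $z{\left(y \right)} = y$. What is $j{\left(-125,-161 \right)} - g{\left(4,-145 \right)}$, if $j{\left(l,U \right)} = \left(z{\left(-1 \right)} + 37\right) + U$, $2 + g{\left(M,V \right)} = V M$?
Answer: $457$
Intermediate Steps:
$g{\left(M,V \right)} = -2 + M V$ ($g{\left(M,V \right)} = -2 + V M = -2 + M V$)
$j{\left(l,U \right)} = 36 + U$ ($j{\left(l,U \right)} = \left(-1 + 37\right) + U = 36 + U$)
$j{\left(-125,-161 \right)} - g{\left(4,-145 \right)} = \left(36 - 161\right) - \left(-2 + 4 \left(-145\right)\right) = -125 - \left(-2 - 580\right) = -125 - -582 = -125 + 582 = 457$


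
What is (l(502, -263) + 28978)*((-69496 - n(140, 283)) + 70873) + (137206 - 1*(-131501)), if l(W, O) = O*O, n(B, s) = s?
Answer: 107641525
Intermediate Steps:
l(W, O) = O²
(l(502, -263) + 28978)*((-69496 - n(140, 283)) + 70873) + (137206 - 1*(-131501)) = ((-263)² + 28978)*((-69496 - 1*283) + 70873) + (137206 - 1*(-131501)) = (69169 + 28978)*((-69496 - 283) + 70873) + (137206 + 131501) = 98147*(-69779 + 70873) + 268707 = 98147*1094 + 268707 = 107372818 + 268707 = 107641525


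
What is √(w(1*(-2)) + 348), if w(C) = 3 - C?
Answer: √353 ≈ 18.788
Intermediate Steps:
√(w(1*(-2)) + 348) = √((3 - (-2)) + 348) = √((3 - 1*(-2)) + 348) = √((3 + 2) + 348) = √(5 + 348) = √353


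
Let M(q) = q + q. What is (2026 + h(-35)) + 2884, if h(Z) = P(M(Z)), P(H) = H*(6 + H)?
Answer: 9390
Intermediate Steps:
M(q) = 2*q
h(Z) = 2*Z*(6 + 2*Z) (h(Z) = (2*Z)*(6 + 2*Z) = 2*Z*(6 + 2*Z))
(2026 + h(-35)) + 2884 = (2026 + 4*(-35)*(3 - 35)) + 2884 = (2026 + 4*(-35)*(-32)) + 2884 = (2026 + 4480) + 2884 = 6506 + 2884 = 9390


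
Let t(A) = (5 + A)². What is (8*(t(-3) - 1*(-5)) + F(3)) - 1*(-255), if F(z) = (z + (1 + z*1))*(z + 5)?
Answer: 383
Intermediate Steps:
F(z) = (1 + 2*z)*(5 + z) (F(z) = (z + (1 + z))*(5 + z) = (1 + 2*z)*(5 + z))
(8*(t(-3) - 1*(-5)) + F(3)) - 1*(-255) = (8*((5 - 3)² - 1*(-5)) + (5 + 2*3² + 11*3)) - 1*(-255) = (8*(2² + 5) + (5 + 2*9 + 33)) + 255 = (8*(4 + 5) + (5 + 18 + 33)) + 255 = (8*9 + 56) + 255 = (72 + 56) + 255 = 128 + 255 = 383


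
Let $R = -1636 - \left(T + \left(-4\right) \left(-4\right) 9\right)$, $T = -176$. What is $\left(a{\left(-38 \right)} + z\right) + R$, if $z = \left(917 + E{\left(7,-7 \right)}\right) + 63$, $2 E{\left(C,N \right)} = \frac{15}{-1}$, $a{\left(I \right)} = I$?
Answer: $- \frac{1339}{2} \approx -669.5$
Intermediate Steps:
$E{\left(C,N \right)} = - \frac{15}{2}$ ($E{\left(C,N \right)} = \frac{15 \frac{1}{-1}}{2} = \frac{15 \left(-1\right)}{2} = \frac{1}{2} \left(-15\right) = - \frac{15}{2}$)
$z = \frac{1945}{2}$ ($z = \left(917 - \frac{15}{2}\right) + 63 = \frac{1819}{2} + 63 = \frac{1945}{2} \approx 972.5$)
$R = -1604$ ($R = -1636 - \left(-176 + \left(-4\right) \left(-4\right) 9\right) = -1636 - \left(-176 + 16 \cdot 9\right) = -1636 - \left(-176 + 144\right) = -1636 - -32 = -1636 + 32 = -1604$)
$\left(a{\left(-38 \right)} + z\right) + R = \left(-38 + \frac{1945}{2}\right) - 1604 = \frac{1869}{2} - 1604 = - \frac{1339}{2}$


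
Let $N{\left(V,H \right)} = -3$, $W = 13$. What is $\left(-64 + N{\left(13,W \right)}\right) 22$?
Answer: $-1474$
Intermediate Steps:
$\left(-64 + N{\left(13,W \right)}\right) 22 = \left(-64 - 3\right) 22 = \left(-67\right) 22 = -1474$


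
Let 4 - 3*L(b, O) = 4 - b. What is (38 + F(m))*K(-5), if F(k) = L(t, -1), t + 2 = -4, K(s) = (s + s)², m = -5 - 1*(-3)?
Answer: 3600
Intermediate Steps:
m = -2 (m = -5 + 3 = -2)
K(s) = 4*s² (K(s) = (2*s)² = 4*s²)
t = -6 (t = -2 - 4 = -6)
L(b, O) = b/3 (L(b, O) = 4/3 - (4 - b)/3 = 4/3 + (-4/3 + b/3) = b/3)
F(k) = -2 (F(k) = (⅓)*(-6) = -2)
(38 + F(m))*K(-5) = (38 - 2)*(4*(-5)²) = 36*(4*25) = 36*100 = 3600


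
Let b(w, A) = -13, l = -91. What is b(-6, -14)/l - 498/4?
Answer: -1741/14 ≈ -124.36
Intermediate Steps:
b(-6, -14)/l - 498/4 = -13/(-91) - 498/4 = -13*(-1/91) - 498*1/4 = 1/7 - 249/2 = -1741/14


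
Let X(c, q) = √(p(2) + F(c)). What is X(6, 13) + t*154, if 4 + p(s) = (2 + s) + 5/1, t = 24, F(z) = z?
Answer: 3696 + √11 ≈ 3699.3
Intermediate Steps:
p(s) = 3 + s (p(s) = -4 + ((2 + s) + 5/1) = -4 + ((2 + s) + 5*1) = -4 + ((2 + s) + 5) = -4 + (7 + s) = 3 + s)
X(c, q) = √(5 + c) (X(c, q) = √((3 + 2) + c) = √(5 + c))
X(6, 13) + t*154 = √(5 + 6) + 24*154 = √11 + 3696 = 3696 + √11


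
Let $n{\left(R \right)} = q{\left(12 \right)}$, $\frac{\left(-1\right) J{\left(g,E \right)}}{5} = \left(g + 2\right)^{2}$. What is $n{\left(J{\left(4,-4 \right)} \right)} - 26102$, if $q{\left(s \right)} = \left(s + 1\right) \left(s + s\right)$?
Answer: $-25790$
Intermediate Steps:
$q{\left(s \right)} = 2 s \left(1 + s\right)$ ($q{\left(s \right)} = \left(1 + s\right) 2 s = 2 s \left(1 + s\right)$)
$J{\left(g,E \right)} = - 5 \left(2 + g\right)^{2}$ ($J{\left(g,E \right)} = - 5 \left(g + 2\right)^{2} = - 5 \left(2 + g\right)^{2}$)
$n{\left(R \right)} = 312$ ($n{\left(R \right)} = 2 \cdot 12 \left(1 + 12\right) = 2 \cdot 12 \cdot 13 = 312$)
$n{\left(J{\left(4,-4 \right)} \right)} - 26102 = 312 - 26102 = -25790$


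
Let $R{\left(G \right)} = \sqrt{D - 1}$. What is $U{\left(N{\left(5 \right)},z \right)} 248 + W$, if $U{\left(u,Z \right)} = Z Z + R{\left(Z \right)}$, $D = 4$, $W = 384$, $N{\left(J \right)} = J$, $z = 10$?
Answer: $25184 + 248 \sqrt{3} \approx 25614.0$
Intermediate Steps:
$R{\left(G \right)} = \sqrt{3}$ ($R{\left(G \right)} = \sqrt{4 - 1} = \sqrt{3}$)
$U{\left(u,Z \right)} = \sqrt{3} + Z^{2}$ ($U{\left(u,Z \right)} = Z Z + \sqrt{3} = Z^{2} + \sqrt{3} = \sqrt{3} + Z^{2}$)
$U{\left(N{\left(5 \right)},z \right)} 248 + W = \left(\sqrt{3} + 10^{2}\right) 248 + 384 = \left(\sqrt{3} + 100\right) 248 + 384 = \left(100 + \sqrt{3}\right) 248 + 384 = \left(24800 + 248 \sqrt{3}\right) + 384 = 25184 + 248 \sqrt{3}$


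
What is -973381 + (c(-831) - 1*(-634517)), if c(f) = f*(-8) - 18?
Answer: -332234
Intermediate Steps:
c(f) = -18 - 8*f (c(f) = -8*f - 18 = -18 - 8*f)
-973381 + (c(-831) - 1*(-634517)) = -973381 + ((-18 - 8*(-831)) - 1*(-634517)) = -973381 + ((-18 + 6648) + 634517) = -973381 + (6630 + 634517) = -973381 + 641147 = -332234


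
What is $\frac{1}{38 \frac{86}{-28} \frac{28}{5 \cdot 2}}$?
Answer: $- \frac{5}{1634} \approx -0.00306$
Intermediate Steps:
$\frac{1}{38 \frac{86}{-28} \frac{28}{5 \cdot 2}} = \frac{1}{38 \cdot 86 \left(- \frac{1}{28}\right) \frac{28}{10}} = \frac{1}{38 \left(- \frac{43}{14}\right) 28 \cdot \frac{1}{10}} = \frac{1}{\left(- \frac{817}{7}\right) \frac{14}{5}} = \frac{1}{- \frac{1634}{5}} = - \frac{5}{1634}$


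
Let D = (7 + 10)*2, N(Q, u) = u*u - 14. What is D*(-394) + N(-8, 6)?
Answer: -13374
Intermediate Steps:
N(Q, u) = -14 + u² (N(Q, u) = u² - 14 = -14 + u²)
D = 34 (D = 17*2 = 34)
D*(-394) + N(-8, 6) = 34*(-394) + (-14 + 6²) = -13396 + (-14 + 36) = -13396 + 22 = -13374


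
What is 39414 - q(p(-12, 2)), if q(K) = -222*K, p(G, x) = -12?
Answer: 36750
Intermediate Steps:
39414 - q(p(-12, 2)) = 39414 - (-222)*(-12) = 39414 - 1*2664 = 39414 - 2664 = 36750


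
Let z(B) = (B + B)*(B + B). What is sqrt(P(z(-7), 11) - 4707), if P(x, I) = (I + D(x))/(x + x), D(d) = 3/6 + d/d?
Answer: I*sqrt(3690263)/28 ≈ 68.607*I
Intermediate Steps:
z(B) = 4*B**2 (z(B) = (2*B)*(2*B) = 4*B**2)
D(d) = 3/2 (D(d) = 3*(1/6) + 1 = 1/2 + 1 = 3/2)
P(x, I) = (3/2 + I)/(2*x) (P(x, I) = (I + 3/2)/(x + x) = (3/2 + I)/((2*x)) = (3/2 + I)*(1/(2*x)) = (3/2 + I)/(2*x))
sqrt(P(z(-7), 11) - 4707) = sqrt((3 + 2*11)/(4*((4*(-7)**2))) - 4707) = sqrt((3 + 22)/(4*((4*49))) - 4707) = sqrt((1/4)*25/196 - 4707) = sqrt((1/4)*(1/196)*25 - 4707) = sqrt(25/784 - 4707) = sqrt(-3690263/784) = I*sqrt(3690263)/28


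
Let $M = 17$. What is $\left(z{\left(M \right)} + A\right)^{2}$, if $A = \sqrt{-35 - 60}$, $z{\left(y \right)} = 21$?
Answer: $\left(21 + i \sqrt{95}\right)^{2} \approx 346.0 + 409.37 i$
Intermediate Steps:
$A = i \sqrt{95}$ ($A = \sqrt{-95} = i \sqrt{95} \approx 9.7468 i$)
$\left(z{\left(M \right)} + A\right)^{2} = \left(21 + i \sqrt{95}\right)^{2}$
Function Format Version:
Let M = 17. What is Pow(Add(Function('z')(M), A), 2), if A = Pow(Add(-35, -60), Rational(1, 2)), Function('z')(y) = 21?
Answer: Pow(Add(21, Mul(I, Pow(95, Rational(1, 2)))), 2) ≈ Add(346.00, Mul(409.37, I))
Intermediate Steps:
A = Mul(I, Pow(95, Rational(1, 2))) (A = Pow(-95, Rational(1, 2)) = Mul(I, Pow(95, Rational(1, 2))) ≈ Mul(9.7468, I))
Pow(Add(Function('z')(M), A), 2) = Pow(Add(21, Mul(I, Pow(95, Rational(1, 2)))), 2)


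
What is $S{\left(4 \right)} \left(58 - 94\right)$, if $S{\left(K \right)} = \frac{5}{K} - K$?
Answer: $99$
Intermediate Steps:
$S{\left(K \right)} = - K + \frac{5}{K}$
$S{\left(4 \right)} \left(58 - 94\right) = \left(\left(-1\right) 4 + \frac{5}{4}\right) \left(58 - 94\right) = \left(-4 + 5 \cdot \frac{1}{4}\right) \left(-36\right) = \left(-4 + \frac{5}{4}\right) \left(-36\right) = \left(- \frac{11}{4}\right) \left(-36\right) = 99$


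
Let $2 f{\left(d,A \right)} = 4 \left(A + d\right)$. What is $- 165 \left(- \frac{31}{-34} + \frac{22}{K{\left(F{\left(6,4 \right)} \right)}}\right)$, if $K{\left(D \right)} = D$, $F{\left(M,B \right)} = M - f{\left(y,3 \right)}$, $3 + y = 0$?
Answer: $- \frac{25685}{34} \approx -755.44$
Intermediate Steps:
$y = -3$ ($y = -3 + 0 = -3$)
$f{\left(d,A \right)} = 2 A + 2 d$ ($f{\left(d,A \right)} = \frac{4 \left(A + d\right)}{2} = \frac{4 A + 4 d}{2} = 2 A + 2 d$)
$F{\left(M,B \right)} = M$ ($F{\left(M,B \right)} = M - \left(2 \cdot 3 + 2 \left(-3\right)\right) = M - \left(6 - 6\right) = M - 0 = M + 0 = M$)
$- 165 \left(- \frac{31}{-34} + \frac{22}{K{\left(F{\left(6,4 \right)} \right)}}\right) = - 165 \left(- \frac{31}{-34} + \frac{22}{6}\right) = - 165 \left(\left(-31\right) \left(- \frac{1}{34}\right) + 22 \cdot \frac{1}{6}\right) = - 165 \left(\frac{31}{34} + \frac{11}{3}\right) = \left(-165\right) \frac{467}{102} = - \frac{25685}{34}$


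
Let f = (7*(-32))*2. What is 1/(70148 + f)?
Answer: 1/69700 ≈ 1.4347e-5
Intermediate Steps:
f = -448 (f = -224*2 = -448)
1/(70148 + f) = 1/(70148 - 448) = 1/69700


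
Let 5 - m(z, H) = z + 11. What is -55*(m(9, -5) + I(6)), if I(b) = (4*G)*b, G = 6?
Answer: -7095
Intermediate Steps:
m(z, H) = -6 - z (m(z, H) = 5 - (z + 11) = 5 - (11 + z) = 5 + (-11 - z) = -6 - z)
I(b) = 24*b (I(b) = (4*6)*b = 24*b)
-55*(m(9, -5) + I(6)) = -55*((-6 - 1*9) + 24*6) = -55*((-6 - 9) + 144) = -55*(-15 + 144) = -55*129 = -7095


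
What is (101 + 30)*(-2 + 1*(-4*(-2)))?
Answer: 786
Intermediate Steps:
(101 + 30)*(-2 + 1*(-4*(-2))) = 131*(-2 + 1*8) = 131*(-2 + 8) = 131*6 = 786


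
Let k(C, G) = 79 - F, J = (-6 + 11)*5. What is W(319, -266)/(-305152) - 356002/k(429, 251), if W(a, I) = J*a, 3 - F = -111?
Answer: 108634443179/10680320 ≈ 10171.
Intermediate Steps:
J = 25 (J = 5*5 = 25)
F = 114 (F = 3 - 1*(-111) = 3 + 111 = 114)
W(a, I) = 25*a
k(C, G) = -35 (k(C, G) = 79 - 1*114 = 79 - 114 = -35)
W(319, -266)/(-305152) - 356002/k(429, 251) = (25*319)/(-305152) - 356002/(-35) = 7975*(-1/305152) - 356002*(-1/35) = -7975/305152 + 356002/35 = 108634443179/10680320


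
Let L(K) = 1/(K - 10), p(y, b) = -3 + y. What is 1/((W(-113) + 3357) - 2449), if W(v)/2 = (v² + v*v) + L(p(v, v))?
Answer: 63/3274991 ≈ 1.9237e-5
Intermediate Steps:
L(K) = 1/(-10 + K)
W(v) = 2/(-13 + v) + 4*v² (W(v) = 2*((v² + v*v) + 1/(-10 + (-3 + v))) = 2*((v² + v²) + 1/(-13 + v)) = 2*(2*v² + 1/(-13 + v)) = 2*(1/(-13 + v) + 2*v²) = 2/(-13 + v) + 4*v²)
1/((W(-113) + 3357) - 2449) = 1/((2*(1 + 2*(-113)²*(-13 - 113))/(-13 - 113) + 3357) - 2449) = 1/((2*(1 + 2*12769*(-126))/(-126) + 3357) - 2449) = 1/((2*(-1/126)*(1 - 3217788) + 3357) - 2449) = 1/((2*(-1/126)*(-3217787) + 3357) - 2449) = 1/((3217787/63 + 3357) - 2449) = 1/(3429278/63 - 2449) = 1/(3274991/63) = 63/3274991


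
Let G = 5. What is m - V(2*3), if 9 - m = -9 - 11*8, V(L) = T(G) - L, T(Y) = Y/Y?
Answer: 111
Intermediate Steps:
T(Y) = 1
V(L) = 1 - L
m = 106 (m = 9 - (-9 - 11*8) = 9 - (-9 - 88) = 9 - 1*(-97) = 9 + 97 = 106)
m - V(2*3) = 106 - (1 - 2*3) = 106 - (1 - 1*6) = 106 - (1 - 6) = 106 - 1*(-5) = 106 + 5 = 111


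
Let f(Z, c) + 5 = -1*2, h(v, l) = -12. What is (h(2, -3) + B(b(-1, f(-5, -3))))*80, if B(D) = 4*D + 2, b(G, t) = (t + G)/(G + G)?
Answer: 480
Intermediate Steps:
f(Z, c) = -7 (f(Z, c) = -5 - 1*2 = -5 - 2 = -7)
b(G, t) = (G + t)/(2*G) (b(G, t) = (G + t)/((2*G)) = (G + t)*(1/(2*G)) = (G + t)/(2*G))
B(D) = 2 + 4*D
(h(2, -3) + B(b(-1, f(-5, -3))))*80 = (-12 + (2 + 4*((½)*(-1 - 7)/(-1))))*80 = (-12 + (2 + 4*((½)*(-1)*(-8))))*80 = (-12 + (2 + 4*4))*80 = (-12 + (2 + 16))*80 = (-12 + 18)*80 = 6*80 = 480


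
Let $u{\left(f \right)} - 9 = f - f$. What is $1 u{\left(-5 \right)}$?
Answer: $9$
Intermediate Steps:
$u{\left(f \right)} = 9$ ($u{\left(f \right)} = 9 + \left(f - f\right) = 9 + 0 = 9$)
$1 u{\left(-5 \right)} = 1 \cdot 9 = 9$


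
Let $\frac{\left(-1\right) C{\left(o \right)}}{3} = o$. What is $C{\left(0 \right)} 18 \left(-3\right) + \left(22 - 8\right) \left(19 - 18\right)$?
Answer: $14$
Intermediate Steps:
$C{\left(o \right)} = - 3 o$
$C{\left(0 \right)} 18 \left(-3\right) + \left(22 - 8\right) \left(19 - 18\right) = \left(-3\right) 0 \cdot 18 \left(-3\right) + \left(22 - 8\right) \left(19 - 18\right) = 0 \left(-54\right) + 14 \cdot 1 = 0 + 14 = 14$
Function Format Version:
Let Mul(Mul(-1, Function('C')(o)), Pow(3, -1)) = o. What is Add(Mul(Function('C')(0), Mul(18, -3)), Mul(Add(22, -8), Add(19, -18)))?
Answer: 14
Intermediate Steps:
Function('C')(o) = Mul(-3, o)
Add(Mul(Function('C')(0), Mul(18, -3)), Mul(Add(22, -8), Add(19, -18))) = Add(Mul(Mul(-3, 0), Mul(18, -3)), Mul(Add(22, -8), Add(19, -18))) = Add(Mul(0, -54), Mul(14, 1)) = Add(0, 14) = 14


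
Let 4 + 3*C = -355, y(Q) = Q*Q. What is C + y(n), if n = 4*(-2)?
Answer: -167/3 ≈ -55.667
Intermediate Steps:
n = -8
y(Q) = Q²
C = -359/3 (C = -4/3 + (⅓)*(-355) = -4/3 - 355/3 = -359/3 ≈ -119.67)
C + y(n) = -359/3 + (-8)² = -359/3 + 64 = -167/3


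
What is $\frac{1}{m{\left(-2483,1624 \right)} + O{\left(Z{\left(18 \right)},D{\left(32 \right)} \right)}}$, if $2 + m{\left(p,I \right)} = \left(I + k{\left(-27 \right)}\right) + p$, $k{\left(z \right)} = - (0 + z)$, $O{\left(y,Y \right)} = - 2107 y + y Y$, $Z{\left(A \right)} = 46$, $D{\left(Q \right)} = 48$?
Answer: $- \frac{1}{95548} \approx -1.0466 \cdot 10^{-5}$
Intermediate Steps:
$O{\left(y,Y \right)} = - 2107 y + Y y$
$k{\left(z \right)} = - z$
$m{\left(p,I \right)} = 25 + I + p$ ($m{\left(p,I \right)} = -2 + \left(\left(I - -27\right) + p\right) = -2 + \left(\left(I + 27\right) + p\right) = -2 + \left(\left(27 + I\right) + p\right) = -2 + \left(27 + I + p\right) = 25 + I + p$)
$\frac{1}{m{\left(-2483,1624 \right)} + O{\left(Z{\left(18 \right)},D{\left(32 \right)} \right)}} = \frac{1}{\left(25 + 1624 - 2483\right) + 46 \left(-2107 + 48\right)} = \frac{1}{-834 + 46 \left(-2059\right)} = \frac{1}{-834 - 94714} = \frac{1}{-95548} = - \frac{1}{95548}$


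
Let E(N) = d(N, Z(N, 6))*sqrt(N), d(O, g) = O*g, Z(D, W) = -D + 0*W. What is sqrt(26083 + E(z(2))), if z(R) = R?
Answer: sqrt(26083 - 4*sqrt(2)) ≈ 161.48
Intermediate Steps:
Z(D, W) = -D (Z(D, W) = -D + 0 = -D)
E(N) = -N**(5/2) (E(N) = (N*(-N))*sqrt(N) = (-N**2)*sqrt(N) = -N**(5/2))
sqrt(26083 + E(z(2))) = sqrt(26083 - 2**(5/2)) = sqrt(26083 - 4*sqrt(2))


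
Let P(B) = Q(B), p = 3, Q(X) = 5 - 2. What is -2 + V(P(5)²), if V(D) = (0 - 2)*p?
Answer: -8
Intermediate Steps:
Q(X) = 3
P(B) = 3
V(D) = -6 (V(D) = (0 - 2)*3 = -2*3 = -6)
-2 + V(P(5)²) = -2 - 6 = -8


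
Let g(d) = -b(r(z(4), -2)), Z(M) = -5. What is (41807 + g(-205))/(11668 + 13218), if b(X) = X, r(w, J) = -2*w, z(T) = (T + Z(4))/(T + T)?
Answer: 167227/99544 ≈ 1.6799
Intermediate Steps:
z(T) = (-5 + T)/(2*T) (z(T) = (T - 5)/(T + T) = (-5 + T)/((2*T)) = (-5 + T)*(1/(2*T)) = (-5 + T)/(2*T))
g(d) = -¼ (g(d) = -(-2)*(½)*(-5 + 4)/4 = -(-2)*(½)*(¼)*(-1) = -(-2)*(-1)/8 = -1*¼ = -¼)
(41807 + g(-205))/(11668 + 13218) = (41807 - ¼)/(11668 + 13218) = (167227/4)/24886 = (167227/4)*(1/24886) = 167227/99544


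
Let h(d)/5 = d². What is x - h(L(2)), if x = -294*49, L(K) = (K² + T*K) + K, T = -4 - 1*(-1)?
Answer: -14406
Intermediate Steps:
T = -3 (T = -4 + 1 = -3)
L(K) = K² - 2*K (L(K) = (K² - 3*K) + K = K² - 2*K)
h(d) = 5*d²
x = -14406
x - h(L(2)) = -14406 - 5*(2*(-2 + 2))² = -14406 - 5*(2*0)² = -14406 - 5*0² = -14406 - 5*0 = -14406 - 1*0 = -14406 + 0 = -14406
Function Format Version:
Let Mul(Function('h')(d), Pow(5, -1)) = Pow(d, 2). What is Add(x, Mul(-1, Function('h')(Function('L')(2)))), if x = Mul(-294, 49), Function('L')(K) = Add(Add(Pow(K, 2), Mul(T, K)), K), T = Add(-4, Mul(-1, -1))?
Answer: -14406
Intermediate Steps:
T = -3 (T = Add(-4, 1) = -3)
Function('L')(K) = Add(Pow(K, 2), Mul(-2, K)) (Function('L')(K) = Add(Add(Pow(K, 2), Mul(-3, K)), K) = Add(Pow(K, 2), Mul(-2, K)))
Function('h')(d) = Mul(5, Pow(d, 2))
x = -14406
Add(x, Mul(-1, Function('h')(Function('L')(2)))) = Add(-14406, Mul(-1, Mul(5, Pow(Mul(2, Add(-2, 2)), 2)))) = Add(-14406, Mul(-1, Mul(5, Pow(Mul(2, 0), 2)))) = Add(-14406, Mul(-1, Mul(5, Pow(0, 2)))) = Add(-14406, Mul(-1, Mul(5, 0))) = Add(-14406, Mul(-1, 0)) = Add(-14406, 0) = -14406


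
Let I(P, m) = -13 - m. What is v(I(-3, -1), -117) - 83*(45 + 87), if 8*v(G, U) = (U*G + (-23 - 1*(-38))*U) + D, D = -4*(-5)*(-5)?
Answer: -88099/8 ≈ -11012.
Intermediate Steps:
D = -100 (D = 20*(-5) = -100)
v(G, U) = -25/2 + 15*U/8 + G*U/8 (v(G, U) = ((U*G + (-23 - 1*(-38))*U) - 100)/8 = ((G*U + (-23 + 38)*U) - 100)/8 = ((G*U + 15*U) - 100)/8 = ((15*U + G*U) - 100)/8 = (-100 + 15*U + G*U)/8 = -25/2 + 15*U/8 + G*U/8)
v(I(-3, -1), -117) - 83*(45 + 87) = (-25/2 + (15/8)*(-117) + (⅛)*(-13 - 1*(-1))*(-117)) - 83*(45 + 87) = (-25/2 - 1755/8 + (⅛)*(-13 + 1)*(-117)) - 83*132 = (-25/2 - 1755/8 + (⅛)*(-12)*(-117)) - 10956 = (-25/2 - 1755/8 + 351/2) - 10956 = -451/8 - 10956 = -88099/8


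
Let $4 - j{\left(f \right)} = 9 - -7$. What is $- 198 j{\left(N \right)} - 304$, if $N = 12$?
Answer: $2072$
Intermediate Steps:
$j{\left(f \right)} = -12$ ($j{\left(f \right)} = 4 - \left(9 - -7\right) = 4 - \left(9 + 7\right) = 4 - 16 = -12$)
$- 198 j{\left(N \right)} - 304 = \left(-198\right) \left(-12\right) - 304 = 2376 - 304 = 2072$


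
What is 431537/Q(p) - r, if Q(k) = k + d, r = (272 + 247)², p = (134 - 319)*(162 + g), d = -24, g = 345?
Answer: -25271611196/93819 ≈ -2.6937e+5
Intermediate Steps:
p = -93795 (p = (134 - 319)*(162 + 345) = -185*507 = -93795)
r = 269361 (r = 519² = 269361)
Q(k) = -24 + k (Q(k) = k - 24 = -24 + k)
431537/Q(p) - r = 431537/(-24 - 93795) - 1*269361 = 431537/(-93819) - 269361 = 431537*(-1/93819) - 269361 = -431537/93819 - 269361 = -25271611196/93819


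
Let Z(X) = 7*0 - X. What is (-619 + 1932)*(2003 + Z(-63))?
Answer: 2712658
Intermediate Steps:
Z(X) = -X (Z(X) = 0 - X = -X)
(-619 + 1932)*(2003 + Z(-63)) = (-619 + 1932)*(2003 - 1*(-63)) = 1313*(2003 + 63) = 1313*2066 = 2712658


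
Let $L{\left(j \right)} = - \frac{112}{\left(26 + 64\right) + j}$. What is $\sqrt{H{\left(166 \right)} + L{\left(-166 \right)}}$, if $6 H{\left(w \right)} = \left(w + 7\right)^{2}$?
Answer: $\frac{\sqrt{64845366}}{114} \approx 70.637$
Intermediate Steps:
$H{\left(w \right)} = \frac{\left(7 + w\right)^{2}}{6}$ ($H{\left(w \right)} = \frac{\left(w + 7\right)^{2}}{6} = \frac{\left(7 + w\right)^{2}}{6}$)
$L{\left(j \right)} = - \frac{112}{90 + j}$
$\sqrt{H{\left(166 \right)} + L{\left(-166 \right)}} = \sqrt{\frac{\left(7 + 166\right)^{2}}{6} - \frac{112}{90 - 166}} = \sqrt{\frac{173^{2}}{6} - \frac{112}{-76}} = \sqrt{\frac{1}{6} \cdot 29929 - - \frac{28}{19}} = \sqrt{\frac{29929}{6} + \frac{28}{19}} = \sqrt{\frac{568819}{114}} = \frac{\sqrt{64845366}}{114}$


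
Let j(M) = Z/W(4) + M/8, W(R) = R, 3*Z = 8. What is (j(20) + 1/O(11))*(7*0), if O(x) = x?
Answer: 0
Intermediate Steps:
Z = 8/3 (Z = (1/3)*8 = 8/3 ≈ 2.6667)
j(M) = 2/3 + M/8 (j(M) = (8/3)/4 + M/8 = (8/3)*(1/4) + M*(1/8) = 2/3 + M/8)
(j(20) + 1/O(11))*(7*0) = ((2/3 + (1/8)*20) + 1/11)*(7*0) = ((2/3 + 5/2) + 1/11)*0 = (19/6 + 1/11)*0 = (215/66)*0 = 0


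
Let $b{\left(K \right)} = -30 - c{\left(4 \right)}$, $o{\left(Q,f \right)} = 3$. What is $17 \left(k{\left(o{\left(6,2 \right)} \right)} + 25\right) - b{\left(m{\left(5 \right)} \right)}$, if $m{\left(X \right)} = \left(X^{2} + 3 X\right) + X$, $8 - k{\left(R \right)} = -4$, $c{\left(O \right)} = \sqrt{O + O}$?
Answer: $659 + 2 \sqrt{2} \approx 661.83$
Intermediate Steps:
$c{\left(O \right)} = \sqrt{2} \sqrt{O}$ ($c{\left(O \right)} = \sqrt{2 O} = \sqrt{2} \sqrt{O}$)
$k{\left(R \right)} = 12$ ($k{\left(R \right)} = 8 - -4 = 8 + 4 = 12$)
$m{\left(X \right)} = X^{2} + 4 X$
$b{\left(K \right)} = -30 - 2 \sqrt{2}$ ($b{\left(K \right)} = -30 - \sqrt{2} \sqrt{4} = -30 - \sqrt{2} \cdot 2 = -30 - 2 \sqrt{2}$)
$17 \left(k{\left(o{\left(6,2 \right)} \right)} + 25\right) - b{\left(m{\left(5 \right)} \right)} = 17 \left(12 + 25\right) - \left(-30 - 2 \sqrt{2}\right) = 17 \cdot 37 + \left(30 + 2 \sqrt{2}\right) = 629 + \left(30 + 2 \sqrt{2}\right) = 659 + 2 \sqrt{2}$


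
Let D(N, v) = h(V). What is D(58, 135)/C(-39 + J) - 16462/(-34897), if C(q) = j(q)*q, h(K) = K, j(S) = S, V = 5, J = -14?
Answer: 46416243/98025673 ≈ 0.47351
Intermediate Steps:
D(N, v) = 5
C(q) = q**2 (C(q) = q*q = q**2)
D(58, 135)/C(-39 + J) - 16462/(-34897) = 5/((-39 - 14)**2) - 16462/(-34897) = 5/((-53)**2) - 16462*(-1/34897) = 5/2809 + 16462/34897 = 46416243/98025673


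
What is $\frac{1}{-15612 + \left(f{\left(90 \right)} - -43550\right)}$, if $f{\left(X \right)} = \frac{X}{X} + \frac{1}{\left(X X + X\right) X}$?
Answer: $\frac{737100}{20593836901} \approx 3.5792 \cdot 10^{-5}$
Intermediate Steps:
$f{\left(X \right)} = 1 + \frac{1}{X \left(X + X^{2}\right)}$ ($f{\left(X \right)} = 1 + \frac{1}{\left(X^{2} + X\right) X} = 1 + \frac{1}{\left(X + X^{2}\right) X} = 1 + \frac{1}{X \left(X + X^{2}\right)}$)
$\frac{1}{-15612 + \left(f{\left(90 \right)} - -43550\right)} = \frac{1}{-15612 + \left(\frac{1 + 90^{2} + 90^{3}}{8100 \left(1 + 90\right)} - -43550\right)} = \frac{1}{-15612 + \left(\frac{1 + 8100 + 729000}{8100 \cdot 91} + 43550\right)} = \frac{1}{-15612 + \left(\frac{1}{8100} \cdot \frac{1}{91} \cdot 737101 + 43550\right)} = \frac{1}{-15612 + \left(\frac{737101}{737100} + 43550\right)} = \frac{1}{-15612 + \frac{32101442101}{737100}} = \frac{1}{\frac{20593836901}{737100}} = \frac{737100}{20593836901}$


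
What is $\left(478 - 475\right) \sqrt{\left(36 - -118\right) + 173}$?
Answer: $3 \sqrt{327} \approx 54.249$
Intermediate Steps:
$\left(478 - 475\right) \sqrt{\left(36 - -118\right) + 173} = 3 \sqrt{\left(36 + 118\right) + 173} = 3 \sqrt{154 + 173} = 3 \sqrt{327}$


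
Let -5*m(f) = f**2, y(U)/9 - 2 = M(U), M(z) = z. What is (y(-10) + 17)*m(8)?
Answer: 704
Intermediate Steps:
y(U) = 18 + 9*U
m(f) = -f**2/5
(y(-10) + 17)*m(8) = ((18 + 9*(-10)) + 17)*(-1/5*8**2) = ((18 - 90) + 17)*(-1/5*64) = (-72 + 17)*(-64/5) = -55*(-64/5) = 704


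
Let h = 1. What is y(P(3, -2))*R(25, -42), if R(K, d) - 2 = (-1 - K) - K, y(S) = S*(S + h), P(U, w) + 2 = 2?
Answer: 0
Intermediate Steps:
P(U, w) = 0 (P(U, w) = -2 + 2 = 0)
y(S) = S*(1 + S) (y(S) = S*(S + 1) = S*(1 + S))
R(K, d) = 1 - 2*K (R(K, d) = 2 + ((-1 - K) - K) = 2 + (-1 - 2*K) = 1 - 2*K)
y(P(3, -2))*R(25, -42) = (0*(1 + 0))*(1 - 2*25) = (0*1)*(1 - 50) = 0*(-49) = 0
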